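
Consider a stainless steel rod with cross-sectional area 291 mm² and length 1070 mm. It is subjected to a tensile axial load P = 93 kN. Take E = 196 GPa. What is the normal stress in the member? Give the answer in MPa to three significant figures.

σ = N/A = 93000/291 = 319.6 MPa.

320 MPa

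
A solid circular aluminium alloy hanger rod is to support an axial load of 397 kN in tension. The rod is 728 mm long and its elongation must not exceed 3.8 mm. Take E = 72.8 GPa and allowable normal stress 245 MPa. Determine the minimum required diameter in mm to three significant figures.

45.4 mm

Required area A ≥ P/σ_allow = 397000/245 = 1620 mm².
For a solid circular section, d ≥ √(4A/π) = 45.42 mm.
Elongation limit: A ≥ PL/(Eδ_allow) = 397000·728/(72800·3.8) = 1045 mm² ⇒ d ≥ 36.47 mm.
The stress limit governs.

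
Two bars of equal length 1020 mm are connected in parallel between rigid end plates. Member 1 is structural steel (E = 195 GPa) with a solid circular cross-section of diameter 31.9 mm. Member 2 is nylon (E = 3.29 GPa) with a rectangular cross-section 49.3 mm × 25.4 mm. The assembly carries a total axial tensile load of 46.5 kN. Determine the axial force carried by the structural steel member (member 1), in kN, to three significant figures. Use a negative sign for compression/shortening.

45.3 kN

A_1 = 799.2 mm².
A_2 = 1252 mm².
Equal strain + equilibrium ⇒ each member carries load in proportion to AE: A₁E₁ = 155800000 N, A₂E₂ = 4120000 N, ΣAE = 160000000 N.
F₁ = P·A₁E₁/ΣAE = 46500·155800000/160000000 = 45300 N.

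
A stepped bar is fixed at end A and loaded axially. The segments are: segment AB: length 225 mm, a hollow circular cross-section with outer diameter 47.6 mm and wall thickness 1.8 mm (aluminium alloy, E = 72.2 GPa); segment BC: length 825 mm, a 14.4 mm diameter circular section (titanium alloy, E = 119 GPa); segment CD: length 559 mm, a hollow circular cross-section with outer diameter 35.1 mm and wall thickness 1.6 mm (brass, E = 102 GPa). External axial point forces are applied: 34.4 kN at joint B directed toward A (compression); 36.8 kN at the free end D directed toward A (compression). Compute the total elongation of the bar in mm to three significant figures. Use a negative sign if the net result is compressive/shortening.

-3.62 mm

Internal axial forces (sectioning from the free end, tension +): N_CD = -36.8 kN, N_BC = -36.8 kN, N_AB = -71.2 kN.
A_AB = 259 mm².
A_BC = 162.9 mm².
A_CD = 168.4 mm².
δ_AB = -71200·225/(259·72200) = -0.8567 mm
δ_BC = -36800·825/(162.9·119000) = -1.567 mm
δ_CD = -36800·559/(168.4·102000) = -1.198 mm
δ = Σδ_i = -3.621 mm.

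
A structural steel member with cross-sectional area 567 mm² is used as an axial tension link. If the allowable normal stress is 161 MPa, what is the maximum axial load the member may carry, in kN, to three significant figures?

91.3 kN

P_max = σ_allow · A = 161 · 567 = 91290 N = 91.29 kN.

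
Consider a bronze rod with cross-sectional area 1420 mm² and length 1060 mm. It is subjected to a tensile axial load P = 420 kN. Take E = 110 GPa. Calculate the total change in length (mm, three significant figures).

δ_mech = NL/(AE) = 420000·1060/(1420·110000) = 2.85 mm.

2.85 mm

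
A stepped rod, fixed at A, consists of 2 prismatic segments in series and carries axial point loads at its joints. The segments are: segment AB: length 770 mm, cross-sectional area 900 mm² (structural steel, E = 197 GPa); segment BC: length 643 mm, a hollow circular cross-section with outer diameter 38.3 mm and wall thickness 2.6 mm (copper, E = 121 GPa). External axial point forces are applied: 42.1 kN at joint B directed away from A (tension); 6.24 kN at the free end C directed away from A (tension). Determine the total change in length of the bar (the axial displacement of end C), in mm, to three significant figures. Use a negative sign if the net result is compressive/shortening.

Internal axial forces (sectioning from the free end, tension +): N_BC = 6.24 kN, N_AB = 48.34 kN.
A_BC = 291.6 mm².
δ_AB = 48340·770/(900·197000) = 0.2099 mm
δ_BC = 6240·643/(291.6·121000) = 0.1137 mm
δ = Σδ_i = 0.3237 mm.

0.324 mm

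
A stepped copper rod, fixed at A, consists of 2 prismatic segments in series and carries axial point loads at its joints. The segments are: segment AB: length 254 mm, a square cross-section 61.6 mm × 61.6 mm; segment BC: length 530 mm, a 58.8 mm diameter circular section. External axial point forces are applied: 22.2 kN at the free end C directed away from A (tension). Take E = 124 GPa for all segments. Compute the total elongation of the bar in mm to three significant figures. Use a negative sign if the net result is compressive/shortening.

0.0469 mm

Internal axial forces (sectioning from the free end, tension +): N_BC = 22.2 kN, N_AB = 22.2 kN.
A_AB = 3795 mm².
A_BC = 2715 mm².
δ_AB = 22200·254/(3795·124000) = 0.01198 mm
δ_BC = 22200·530/(2715·124000) = 0.03494 mm
δ = Σδ_i = 0.04693 mm.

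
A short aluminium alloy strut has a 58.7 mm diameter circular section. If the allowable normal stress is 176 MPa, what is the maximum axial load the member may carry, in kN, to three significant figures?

476 kN

A = 2706 mm².
P_max = σ_allow · A = 176 · 2706 = 476300 N = 476.3 kN.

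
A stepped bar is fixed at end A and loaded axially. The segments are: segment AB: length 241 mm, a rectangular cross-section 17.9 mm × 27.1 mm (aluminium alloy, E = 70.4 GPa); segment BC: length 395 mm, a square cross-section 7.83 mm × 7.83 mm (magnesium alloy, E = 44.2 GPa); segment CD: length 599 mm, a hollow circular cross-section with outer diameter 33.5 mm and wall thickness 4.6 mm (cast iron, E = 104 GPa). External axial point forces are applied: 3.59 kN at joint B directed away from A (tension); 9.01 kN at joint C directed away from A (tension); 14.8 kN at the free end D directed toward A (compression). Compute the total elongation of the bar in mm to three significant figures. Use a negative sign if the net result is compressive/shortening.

Internal axial forces (sectioning from the free end, tension +): N_CD = -14.8 kN, N_BC = -5.79 kN, N_AB = -2.2 kN.
A_AB = 485.1 mm².
A_BC = 61.31 mm².
A_CD = 417.6 mm².
δ_AB = -2200·241/(485.1·70400) = -0.01553 mm
δ_BC = -5790·395/(61.31·44200) = -0.844 mm
δ_CD = -14800·599/(417.6·104000) = -0.2041 mm
δ = Σδ_i = -1.064 mm.

-1.06 mm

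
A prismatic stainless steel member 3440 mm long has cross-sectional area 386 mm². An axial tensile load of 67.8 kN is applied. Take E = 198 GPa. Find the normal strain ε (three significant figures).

σ = N/A = 175.6 MPa; ε = σ/E = 175.6/198000 = 8.871e-04.

8.87e-04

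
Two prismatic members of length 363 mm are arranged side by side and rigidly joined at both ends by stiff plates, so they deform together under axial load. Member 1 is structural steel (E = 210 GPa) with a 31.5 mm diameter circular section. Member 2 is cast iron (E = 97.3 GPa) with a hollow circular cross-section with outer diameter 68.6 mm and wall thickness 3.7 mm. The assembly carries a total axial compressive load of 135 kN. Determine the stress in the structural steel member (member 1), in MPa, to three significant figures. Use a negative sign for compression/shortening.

A_1 = 779.3 mm².
A_2 = 754.4 mm².
Equal strain + equilibrium ⇒ each member carries load in proportion to AE: A₁E₁ = 163700000 N, A₂E₂ = 73400000 N, ΣAE = 237100000 N.
σ₁ = P·E₁/ΣAE = -135000·210000/237100000 = -119.6 MPa.

-120 MPa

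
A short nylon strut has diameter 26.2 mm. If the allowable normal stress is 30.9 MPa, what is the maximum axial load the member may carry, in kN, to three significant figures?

16.7 kN

A = 539.1 mm².
P_max = σ_allow · A = 30.9 · 539.1 = 16660 N = 16.66 kN.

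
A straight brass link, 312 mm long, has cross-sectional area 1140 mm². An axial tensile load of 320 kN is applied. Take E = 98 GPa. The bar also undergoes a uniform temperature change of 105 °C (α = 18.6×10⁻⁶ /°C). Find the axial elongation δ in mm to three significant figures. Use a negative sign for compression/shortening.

1.50 mm

δ_mech = NL/(AE) = 320000·312/(1140·98000) = 0.8937 mm.
δ_thermal = αLΔT = 18.6e-6·312·105 = 0.6093 mm.
δ = δ_mech + δ_thermal = 1.503 mm.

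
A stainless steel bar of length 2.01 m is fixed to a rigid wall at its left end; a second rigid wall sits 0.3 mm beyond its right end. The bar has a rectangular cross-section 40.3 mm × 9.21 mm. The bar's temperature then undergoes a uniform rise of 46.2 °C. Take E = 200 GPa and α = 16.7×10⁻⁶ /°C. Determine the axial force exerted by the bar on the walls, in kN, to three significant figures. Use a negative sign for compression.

-46.2 kN

Free thermal expansion αLΔT = 16.7e-6 · 2010 · 46.2 = 1.551 mm.
The walls engage after the gap closes; constrained expansion = 1.551 − 0.3 = 1.251 mm.
The walls impose strain ε = −(1.251)/2010 = -6.2229e-04; σ = Eε = 200000 · -6.2229e-04 = -124.5 MPa.
Wall reaction R = σ·A = -124.5·371.2 = -46190 N = -46.19 kN.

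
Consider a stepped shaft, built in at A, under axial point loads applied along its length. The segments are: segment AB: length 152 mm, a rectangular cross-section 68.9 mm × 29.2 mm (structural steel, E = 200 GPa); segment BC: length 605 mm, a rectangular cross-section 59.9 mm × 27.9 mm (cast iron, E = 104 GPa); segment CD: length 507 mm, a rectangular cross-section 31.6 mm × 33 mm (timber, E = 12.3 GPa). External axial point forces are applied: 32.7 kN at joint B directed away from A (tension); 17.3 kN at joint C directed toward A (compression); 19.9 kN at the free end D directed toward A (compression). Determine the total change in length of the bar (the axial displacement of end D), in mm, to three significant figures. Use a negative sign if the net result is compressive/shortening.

Internal axial forces (sectioning from the free end, tension +): N_CD = -19.9 kN, N_BC = -37.2 kN, N_AB = -4.5 kN.
A_AB = 2012 mm².
A_BC = 1671 mm².
A_CD = 1043 mm².
δ_AB = -4500·152/(2012·200000) = -0.0017 mm
δ_BC = -37200·605/(1671·104000) = -0.1295 mm
δ_CD = -19900·507/(1043·12300) = -0.7866 mm
δ = Σδ_i = -0.9178 mm.

-0.918 mm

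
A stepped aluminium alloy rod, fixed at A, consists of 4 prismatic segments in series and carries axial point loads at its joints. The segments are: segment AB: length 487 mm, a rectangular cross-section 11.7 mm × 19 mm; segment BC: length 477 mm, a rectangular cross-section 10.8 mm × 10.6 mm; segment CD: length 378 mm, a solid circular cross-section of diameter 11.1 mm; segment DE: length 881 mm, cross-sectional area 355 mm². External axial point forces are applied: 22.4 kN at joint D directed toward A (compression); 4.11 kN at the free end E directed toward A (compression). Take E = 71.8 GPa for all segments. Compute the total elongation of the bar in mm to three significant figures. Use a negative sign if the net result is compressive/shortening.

Internal axial forces (sectioning from the free end, tension +): N_DE = -4.11 kN, N_CD = -26.51 kN, N_BC = -26.51 kN, N_AB = -26.51 kN.
A_AB = 222.3 mm².
A_BC = 114.5 mm².
A_CD = 96.77 mm².
δ_AB = -26510·487/(222.3·71800) = -0.8089 mm
δ_BC = -26510·477/(114.5·71800) = -1.538 mm
δ_CD = -26510·378/(96.77·71800) = -1.442 mm
δ_DE = -4110·881/(355·71800) = -0.1421 mm
δ = Σδ_i = -3.932 mm.

-3.93 mm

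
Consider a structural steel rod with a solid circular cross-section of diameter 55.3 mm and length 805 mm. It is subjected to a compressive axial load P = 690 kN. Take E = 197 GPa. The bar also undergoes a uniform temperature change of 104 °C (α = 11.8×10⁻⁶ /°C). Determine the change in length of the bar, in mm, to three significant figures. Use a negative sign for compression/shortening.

-0.186 mm

A = 2402 mm².
δ_mech = NL/(AE) = -690000·805/(2402·197000) = -1.174 mm.
δ_thermal = αLΔT = 11.8e-6·805·104 = 0.9879 mm.
δ = δ_mech + δ_thermal = -0.186 mm.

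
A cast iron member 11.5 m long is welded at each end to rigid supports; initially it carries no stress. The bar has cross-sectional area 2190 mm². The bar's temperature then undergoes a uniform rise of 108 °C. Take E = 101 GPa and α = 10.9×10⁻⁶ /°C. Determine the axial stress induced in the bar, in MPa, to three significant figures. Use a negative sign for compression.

-119 MPa

Free thermal expansion αLΔT = 10.9e-6 · 11500 · 108 = 13.54 mm.
The walls impose strain ε = −(13.54)/11500 = -1.1772e-03; σ = Eε = 101000 · -1.1772e-03 = -118.9 MPa.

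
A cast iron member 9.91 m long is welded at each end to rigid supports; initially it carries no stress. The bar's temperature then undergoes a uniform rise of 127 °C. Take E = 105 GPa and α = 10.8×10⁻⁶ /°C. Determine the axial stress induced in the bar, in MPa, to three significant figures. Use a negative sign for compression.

-144 MPa

Free thermal expansion αLΔT = 10.8e-6 · 9910 · 127 = 13.59 mm.
The walls impose strain ε = −(13.59)/9910 = -1.3716e-03; σ = Eε = 105000 · -1.3716e-03 = -144 MPa.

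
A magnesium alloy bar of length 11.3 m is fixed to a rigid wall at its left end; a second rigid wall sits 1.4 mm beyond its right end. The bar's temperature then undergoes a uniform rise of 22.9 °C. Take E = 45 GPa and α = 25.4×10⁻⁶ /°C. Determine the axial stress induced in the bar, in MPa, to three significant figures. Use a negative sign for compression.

Free thermal expansion αLΔT = 25.4e-6 · 11300 · 22.9 = 6.573 mm.
The walls engage after the gap closes; constrained expansion = 6.573 − 1.4 = 5.173 mm.
The walls impose strain ε = −(5.173)/11300 = -4.5777e-04; σ = Eε = 45000 · -4.5777e-04 = -20.6 MPa.

-20.6 MPa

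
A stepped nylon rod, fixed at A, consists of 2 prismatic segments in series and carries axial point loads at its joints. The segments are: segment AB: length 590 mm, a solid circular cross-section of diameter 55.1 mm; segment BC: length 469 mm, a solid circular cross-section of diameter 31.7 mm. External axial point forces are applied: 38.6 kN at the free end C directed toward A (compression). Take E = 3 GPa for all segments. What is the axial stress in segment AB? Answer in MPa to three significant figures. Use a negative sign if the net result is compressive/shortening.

Internal axial forces (sectioning from the free end, tension +): N_BC = -38.6 kN, N_AB = -38.6 kN.
A_AB = 2384 mm².
σ_AB = N_AB/A_AB = -38600/2384 = -16.19 MPa.

-16.2 MPa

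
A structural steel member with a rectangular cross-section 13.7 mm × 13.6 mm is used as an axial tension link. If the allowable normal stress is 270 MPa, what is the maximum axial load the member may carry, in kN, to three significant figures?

50.3 kN

A = 186.3 mm².
P_max = σ_allow · A = 270 · 186.3 = 50310 N = 50.31 kN.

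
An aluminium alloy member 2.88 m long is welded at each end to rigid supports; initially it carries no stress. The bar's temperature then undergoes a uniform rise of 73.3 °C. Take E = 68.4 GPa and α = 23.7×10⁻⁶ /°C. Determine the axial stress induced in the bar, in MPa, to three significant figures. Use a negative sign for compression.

Free thermal expansion αLΔT = 23.7e-6 · 2880 · 73.3 = 5.003 mm.
The walls impose strain ε = −(5.003)/2880 = -1.7372e-03; σ = Eε = 68400 · -1.7372e-03 = -118.8 MPa.

-119 MPa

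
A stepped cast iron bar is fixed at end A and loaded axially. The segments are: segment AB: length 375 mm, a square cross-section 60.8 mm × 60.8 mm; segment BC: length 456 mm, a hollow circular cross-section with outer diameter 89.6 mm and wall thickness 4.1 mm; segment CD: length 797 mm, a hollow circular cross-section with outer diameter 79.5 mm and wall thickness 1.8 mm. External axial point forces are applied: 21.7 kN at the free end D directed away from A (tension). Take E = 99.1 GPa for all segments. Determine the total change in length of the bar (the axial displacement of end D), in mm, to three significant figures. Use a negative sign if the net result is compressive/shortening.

Internal axial forces (sectioning from the free end, tension +): N_CD = 21.7 kN, N_BC = 21.7 kN, N_AB = 21.7 kN.
A_AB = 3697 mm².
A_BC = 1101 mm².
A_CD = 439.4 mm².
δ_AB = 21700·375/(3697·99100) = 0.02221 mm
δ_BC = 21700·456/(1101·99100) = 0.09067 mm
δ_CD = 21700·797/(439.4·99100) = 0.3972 mm
δ = Σδ_i = 0.5101 mm.

0.510 mm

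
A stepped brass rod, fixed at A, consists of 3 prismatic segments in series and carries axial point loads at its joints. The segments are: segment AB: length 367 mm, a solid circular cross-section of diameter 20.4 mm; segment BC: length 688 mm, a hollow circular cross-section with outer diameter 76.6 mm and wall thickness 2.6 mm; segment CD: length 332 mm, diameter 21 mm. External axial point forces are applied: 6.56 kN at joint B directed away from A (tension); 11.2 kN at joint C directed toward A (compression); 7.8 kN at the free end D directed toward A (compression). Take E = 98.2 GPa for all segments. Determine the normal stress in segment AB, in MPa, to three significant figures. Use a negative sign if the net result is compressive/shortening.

Internal axial forces (sectioning from the free end, tension +): N_CD = -7.8 kN, N_BC = -19 kN, N_AB = -12.44 kN.
A_AB = 326.9 mm².
σ_AB = N_AB/A_AB = -12440/326.9 = -38.06 MPa.

-38.1 MPa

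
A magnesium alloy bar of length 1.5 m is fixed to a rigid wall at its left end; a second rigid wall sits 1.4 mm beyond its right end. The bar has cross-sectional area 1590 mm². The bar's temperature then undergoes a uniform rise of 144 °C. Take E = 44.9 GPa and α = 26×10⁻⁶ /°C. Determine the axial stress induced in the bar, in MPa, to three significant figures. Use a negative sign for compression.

Free thermal expansion αLΔT = 26e-6 · 1500 · 144 = 5.616 mm.
The walls engage after the gap closes; constrained expansion = 5.616 − 1.4 = 4.216 mm.
The walls impose strain ε = −(4.216)/1500 = -2.8107e-03; σ = Eε = 44900 · -2.8107e-03 = -126.2 MPa.

-126 MPa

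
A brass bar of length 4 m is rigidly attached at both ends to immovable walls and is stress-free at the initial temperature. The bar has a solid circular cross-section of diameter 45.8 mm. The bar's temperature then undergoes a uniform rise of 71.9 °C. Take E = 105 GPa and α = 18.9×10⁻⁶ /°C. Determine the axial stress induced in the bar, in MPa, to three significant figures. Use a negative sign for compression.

-143 MPa

Free thermal expansion αLΔT = 18.9e-6 · 4000 · 71.9 = 5.436 mm.
The walls impose strain ε = −(5.436)/4000 = -1.3589e-03; σ = Eε = 105000 · -1.3589e-03 = -142.7 MPa.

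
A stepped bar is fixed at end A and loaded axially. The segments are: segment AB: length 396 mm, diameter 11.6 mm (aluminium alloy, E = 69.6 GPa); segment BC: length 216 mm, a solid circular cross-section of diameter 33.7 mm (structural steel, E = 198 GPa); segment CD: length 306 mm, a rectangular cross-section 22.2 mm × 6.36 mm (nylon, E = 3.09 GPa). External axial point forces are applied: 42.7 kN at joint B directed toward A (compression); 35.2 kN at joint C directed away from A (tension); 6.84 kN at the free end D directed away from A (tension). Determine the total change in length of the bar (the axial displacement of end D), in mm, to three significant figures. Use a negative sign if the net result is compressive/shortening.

4.81 mm

Internal axial forces (sectioning from the free end, tension +): N_CD = 6.84 kN, N_BC = 42.04 kN, N_AB = -0.66 kN.
A_AB = 105.7 mm².
A_BC = 892 mm².
A_CD = 141.2 mm².
δ_AB = -660·396/(105.7·69600) = -0.03553 mm
δ_BC = 42040·216/(892·198000) = 0.05142 mm
δ_CD = 6840·306/(141.2·3090) = 4.797 mm
δ = Σδ_i = 4.813 mm.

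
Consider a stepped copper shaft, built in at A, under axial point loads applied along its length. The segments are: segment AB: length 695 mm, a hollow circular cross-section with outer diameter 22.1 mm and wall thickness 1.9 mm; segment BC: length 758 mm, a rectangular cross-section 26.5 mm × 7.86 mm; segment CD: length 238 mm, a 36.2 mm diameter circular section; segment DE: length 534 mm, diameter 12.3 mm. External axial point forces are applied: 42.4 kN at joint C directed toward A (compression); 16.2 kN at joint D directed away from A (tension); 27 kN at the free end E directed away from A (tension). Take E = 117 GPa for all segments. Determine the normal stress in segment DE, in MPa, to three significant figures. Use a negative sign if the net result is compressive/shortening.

227 MPa

Internal axial forces (sectioning from the free end, tension +): N_DE = 27 kN, N_CD = 43.2 kN, N_BC = 0.8 kN, N_AB = 0.8 kN.
A_DE = 118.8 mm².
σ_DE = N_DE/A_DE = 27000/118.8 = 227.2 MPa.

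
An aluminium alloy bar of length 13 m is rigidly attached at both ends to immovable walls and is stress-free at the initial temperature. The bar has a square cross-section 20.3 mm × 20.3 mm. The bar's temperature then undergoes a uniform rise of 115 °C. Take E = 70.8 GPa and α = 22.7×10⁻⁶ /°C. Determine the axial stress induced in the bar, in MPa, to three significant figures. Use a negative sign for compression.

-185 MPa

Free thermal expansion αLΔT = 22.7e-6 · 13000 · 115 = 33.94 mm.
The walls impose strain ε = −(33.94)/13000 = -2.6105e-03; σ = Eε = 70800 · -2.6105e-03 = -184.8 MPa.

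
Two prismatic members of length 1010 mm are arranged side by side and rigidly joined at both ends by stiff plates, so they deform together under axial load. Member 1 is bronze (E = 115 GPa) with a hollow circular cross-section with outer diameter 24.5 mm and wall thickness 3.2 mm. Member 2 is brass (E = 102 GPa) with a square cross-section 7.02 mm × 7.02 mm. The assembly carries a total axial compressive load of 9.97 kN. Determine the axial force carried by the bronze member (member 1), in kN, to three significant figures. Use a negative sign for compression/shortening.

-8.28 kN

A_1 = 214.1 mm².
A_2 = 49.28 mm².
Equal strain + equilibrium ⇒ each member carries load in proportion to AE: A₁E₁ = 24630000 N, A₂E₂ = 5027000 N, ΣAE = 29650000 N.
F₁ = P·A₁E₁/ΣAE = -9970·24630000/29650000 = -8280 N.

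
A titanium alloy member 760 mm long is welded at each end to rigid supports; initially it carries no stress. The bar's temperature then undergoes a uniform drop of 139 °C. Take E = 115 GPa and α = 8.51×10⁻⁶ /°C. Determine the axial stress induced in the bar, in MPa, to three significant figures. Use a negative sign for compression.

Free thermal expansion αLΔT = 8.51e-6 · 760 · -139 = -0.899 mm.
The walls impose strain ε = −(-0.899)/760 = 1.1829e-03; σ = Eε = 115000 · 1.1829e-03 = 136 MPa.

136 MPa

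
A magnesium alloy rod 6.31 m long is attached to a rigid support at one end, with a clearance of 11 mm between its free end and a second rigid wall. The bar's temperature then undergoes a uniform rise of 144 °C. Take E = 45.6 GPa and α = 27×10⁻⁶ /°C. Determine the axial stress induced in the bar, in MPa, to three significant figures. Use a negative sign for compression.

Free thermal expansion αLΔT = 27e-6 · 6310 · 144 = 24.53 mm.
The walls engage after the gap closes; constrained expansion = 24.53 − 11 = 13.53 mm.
The walls impose strain ε = −(13.53)/6310 = -2.1447e-03; σ = Eε = 45600 · -2.1447e-03 = -97.8 MPa.

-97.8 MPa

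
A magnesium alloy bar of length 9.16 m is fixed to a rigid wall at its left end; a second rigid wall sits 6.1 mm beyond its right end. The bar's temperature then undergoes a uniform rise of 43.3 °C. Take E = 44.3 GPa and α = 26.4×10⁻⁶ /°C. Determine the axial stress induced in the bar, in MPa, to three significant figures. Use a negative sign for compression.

Free thermal expansion αLΔT = 26.4e-6 · 9160 · 43.3 = 10.47 mm.
The walls engage after the gap closes; constrained expansion = 10.47 − 6.1 = 4.371 mm.
The walls impose strain ε = −(4.371)/9160 = -4.7718e-04; σ = Eε = 44300 · -4.7718e-04 = -21.14 MPa.

-21.1 MPa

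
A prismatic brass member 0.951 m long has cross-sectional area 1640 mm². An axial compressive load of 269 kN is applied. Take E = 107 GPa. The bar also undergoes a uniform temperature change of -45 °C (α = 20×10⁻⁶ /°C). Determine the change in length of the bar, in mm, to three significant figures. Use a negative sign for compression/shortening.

δ_mech = NL/(AE) = -269000·951/(1640·107000) = -1.458 mm.
δ_thermal = αLΔT = 20e-6·951·-45 = -0.8559 mm.
δ = δ_mech + δ_thermal = -2.314 mm.

-2.31 mm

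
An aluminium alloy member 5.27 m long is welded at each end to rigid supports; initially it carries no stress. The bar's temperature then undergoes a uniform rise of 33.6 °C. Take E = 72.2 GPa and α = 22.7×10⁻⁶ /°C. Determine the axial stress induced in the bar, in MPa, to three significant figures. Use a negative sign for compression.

Free thermal expansion αLΔT = 22.7e-6 · 5270 · 33.6 = 4.02 mm.
The walls impose strain ε = −(4.02)/5270 = -7.6272e-04; σ = Eε = 72200 · -7.6272e-04 = -55.07 MPa.

-55.1 MPa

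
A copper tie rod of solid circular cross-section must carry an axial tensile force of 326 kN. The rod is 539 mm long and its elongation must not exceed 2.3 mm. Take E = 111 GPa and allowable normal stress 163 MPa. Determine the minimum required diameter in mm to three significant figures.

50.5 mm

Required area A ≥ P/σ_allow = 326000/163 = 2000 mm².
For a solid circular section, d ≥ √(4A/π) = 50.46 mm.
Elongation limit: A ≥ PL/(Eδ_allow) = 326000·539/(111000·2.3) = 688.3 mm² ⇒ d ≥ 29.6 mm.
The stress limit governs.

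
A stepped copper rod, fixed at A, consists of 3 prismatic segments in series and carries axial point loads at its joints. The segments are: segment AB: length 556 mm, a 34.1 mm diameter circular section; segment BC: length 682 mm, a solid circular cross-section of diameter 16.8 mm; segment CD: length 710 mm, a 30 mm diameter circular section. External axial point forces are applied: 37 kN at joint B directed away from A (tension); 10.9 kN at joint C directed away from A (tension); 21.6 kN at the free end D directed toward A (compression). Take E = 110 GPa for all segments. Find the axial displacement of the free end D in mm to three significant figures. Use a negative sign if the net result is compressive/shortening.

Internal axial forces (sectioning from the free end, tension +): N_CD = -21.6 kN, N_BC = -10.7 kN, N_AB = 26.3 kN.
A_AB = 913.3 mm².
A_BC = 221.7 mm².
A_CD = 706.9 mm².
δ_AB = 26300·556/(913.3·110000) = 0.1456 mm
δ_BC = -10700·682/(221.7·110000) = -0.2993 mm
δ_CD = -21600·710/(706.9·110000) = -0.1972 mm
δ = Σδ_i = -0.3509 mm.

-0.351 mm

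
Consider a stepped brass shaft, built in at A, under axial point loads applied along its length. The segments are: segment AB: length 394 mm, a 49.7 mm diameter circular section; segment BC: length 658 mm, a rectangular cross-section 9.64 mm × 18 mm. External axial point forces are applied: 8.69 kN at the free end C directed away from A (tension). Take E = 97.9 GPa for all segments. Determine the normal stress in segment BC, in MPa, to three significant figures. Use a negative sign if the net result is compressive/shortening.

Internal axial forces (sectioning from the free end, tension +): N_BC = 8.69 kN, N_AB = 8.69 kN.
A_BC = 173.5 mm².
σ_BC = N_BC/A_BC = 8690/173.5 = 50.08 MPa.

50.1 MPa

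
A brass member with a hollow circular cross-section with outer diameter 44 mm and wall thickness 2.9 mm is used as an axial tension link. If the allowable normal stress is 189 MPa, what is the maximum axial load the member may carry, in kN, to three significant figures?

70.8 kN

A = 374.4 mm².
P_max = σ_allow · A = 189 · 374.4 = 70770 N = 70.77 kN.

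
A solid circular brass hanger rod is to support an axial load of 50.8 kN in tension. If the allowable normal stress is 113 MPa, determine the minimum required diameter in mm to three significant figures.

23.9 mm

Required area A ≥ P/σ_allow = 50800/113 = 449.6 mm².
For a solid circular section, d ≥ √(4A/π) = 23.92 mm.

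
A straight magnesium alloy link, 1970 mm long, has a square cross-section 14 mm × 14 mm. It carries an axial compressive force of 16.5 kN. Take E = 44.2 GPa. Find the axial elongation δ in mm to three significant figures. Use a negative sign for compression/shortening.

-3.75 mm

A = 196 mm².
δ_mech = NL/(AE) = -16500·1970/(196·44200) = -3.752 mm.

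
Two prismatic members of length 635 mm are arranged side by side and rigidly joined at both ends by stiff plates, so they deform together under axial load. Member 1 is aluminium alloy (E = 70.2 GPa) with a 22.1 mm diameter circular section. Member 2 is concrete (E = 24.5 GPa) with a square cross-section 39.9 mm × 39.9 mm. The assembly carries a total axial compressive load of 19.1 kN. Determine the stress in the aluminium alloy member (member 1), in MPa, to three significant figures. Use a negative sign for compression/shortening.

-20.3 MPa

A_1 = 383.6 mm².
A_2 = 1592 mm².
Equal strain + equilibrium ⇒ each member carries load in proportion to AE: A₁E₁ = 26930000 N, A₂E₂ = 39000000 N, ΣAE = 65930000 N.
σ₁ = P·E₁/ΣAE = -19100·70200/65930000 = -20.34 MPa.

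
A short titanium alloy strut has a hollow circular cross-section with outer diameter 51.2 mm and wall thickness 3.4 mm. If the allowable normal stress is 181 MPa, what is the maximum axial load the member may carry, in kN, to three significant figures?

92.4 kN

A = 510.6 mm².
P_max = σ_allow · A = 181 · 510.6 = 92410 N = 92.41 kN.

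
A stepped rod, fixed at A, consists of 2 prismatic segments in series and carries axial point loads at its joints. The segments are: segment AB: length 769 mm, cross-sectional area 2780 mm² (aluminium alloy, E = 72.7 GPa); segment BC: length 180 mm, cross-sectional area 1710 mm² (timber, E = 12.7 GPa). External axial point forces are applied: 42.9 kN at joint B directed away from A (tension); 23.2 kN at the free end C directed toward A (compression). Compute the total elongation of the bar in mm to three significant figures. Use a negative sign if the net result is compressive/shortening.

Internal axial forces (sectioning from the free end, tension +): N_BC = -23.2 kN, N_AB = 19.7 kN.
δ_AB = 19700·769/(2780·72700) = 0.07496 mm
δ_BC = -23200·180/(1710·12700) = -0.1923 mm
δ = Σδ_i = -0.1173 mm.

-0.117 mm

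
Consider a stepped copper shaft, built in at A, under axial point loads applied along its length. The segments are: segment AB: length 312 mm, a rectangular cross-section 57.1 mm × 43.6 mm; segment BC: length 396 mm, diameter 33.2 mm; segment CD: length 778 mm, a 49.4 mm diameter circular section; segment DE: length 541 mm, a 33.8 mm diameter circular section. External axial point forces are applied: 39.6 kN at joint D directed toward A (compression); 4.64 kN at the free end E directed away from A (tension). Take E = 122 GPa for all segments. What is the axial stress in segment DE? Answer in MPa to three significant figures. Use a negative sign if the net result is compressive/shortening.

5.17 MPa

Internal axial forces (sectioning from the free end, tension +): N_DE = 4.64 kN, N_CD = -34.96 kN, N_BC = -34.96 kN, N_AB = -34.96 kN.
A_DE = 897.3 mm².
σ_DE = N_DE/A_DE = 4640/897.3 = 5.171 MPa.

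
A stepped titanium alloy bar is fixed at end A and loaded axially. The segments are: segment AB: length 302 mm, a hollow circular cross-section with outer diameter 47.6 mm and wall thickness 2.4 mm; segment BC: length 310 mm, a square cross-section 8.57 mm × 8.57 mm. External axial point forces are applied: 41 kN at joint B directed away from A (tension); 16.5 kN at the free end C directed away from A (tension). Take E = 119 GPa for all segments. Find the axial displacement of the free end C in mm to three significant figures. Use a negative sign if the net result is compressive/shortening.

Internal axial forces (sectioning from the free end, tension +): N_BC = 16.5 kN, N_AB = 57.5 kN.
A_AB = 340.8 mm².
A_BC = 73.44 mm².
δ_AB = 57500·302/(340.8·119000) = 0.4282 mm
δ_BC = 16500·310/(73.44·119000) = 0.5852 mm
δ = Σδ_i = 1.013 mm.

1.01 mm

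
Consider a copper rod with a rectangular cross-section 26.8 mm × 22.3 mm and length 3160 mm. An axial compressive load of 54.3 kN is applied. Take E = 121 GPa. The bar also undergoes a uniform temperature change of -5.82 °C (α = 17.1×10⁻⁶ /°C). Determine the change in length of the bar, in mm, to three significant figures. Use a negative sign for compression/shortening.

A = 597.6 mm².
δ_mech = NL/(AE) = -54300·3160/(597.6·121000) = -2.373 mm.
δ_thermal = αLΔT = 17.1e-6·3160·-5.82 = -0.3145 mm.
δ = δ_mech + δ_thermal = -2.687 mm.

-2.69 mm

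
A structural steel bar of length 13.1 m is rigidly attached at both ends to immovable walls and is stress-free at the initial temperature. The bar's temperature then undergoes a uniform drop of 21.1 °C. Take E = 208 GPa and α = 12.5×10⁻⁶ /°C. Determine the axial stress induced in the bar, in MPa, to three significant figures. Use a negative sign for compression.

Free thermal expansion αLΔT = 12.5e-6 · 13100 · -21.1 = -3.455 mm.
The walls impose strain ε = −(-3.455)/13100 = 2.6375e-04; σ = Eε = 208000 · 2.6375e-04 = 54.86 MPa.

54.9 MPa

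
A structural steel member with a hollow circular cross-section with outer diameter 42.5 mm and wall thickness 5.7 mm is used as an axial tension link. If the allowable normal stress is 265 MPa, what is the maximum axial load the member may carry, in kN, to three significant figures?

175 kN

A = 659 mm².
P_max = σ_allow · A = 265 · 659 = 174600 N = 174.6 kN.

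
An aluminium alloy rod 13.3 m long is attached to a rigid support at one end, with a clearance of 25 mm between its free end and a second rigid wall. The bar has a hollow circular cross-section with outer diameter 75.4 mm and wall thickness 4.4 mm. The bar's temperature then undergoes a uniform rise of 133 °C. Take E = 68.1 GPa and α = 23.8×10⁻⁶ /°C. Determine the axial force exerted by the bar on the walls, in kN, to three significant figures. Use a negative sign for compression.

-85.9 kN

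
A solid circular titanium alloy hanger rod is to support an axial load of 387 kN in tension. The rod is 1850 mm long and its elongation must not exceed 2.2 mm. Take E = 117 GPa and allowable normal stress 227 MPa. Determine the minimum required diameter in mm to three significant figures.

59.5 mm

Required area A ≥ P/σ_allow = 387000/227 = 1705 mm².
For a solid circular section, d ≥ √(4A/π) = 46.59 mm.
Elongation limit: A ≥ PL/(Eδ_allow) = 387000·1850/(117000·2.2) = 2781 mm² ⇒ d ≥ 59.51 mm.
The elongation limit governs.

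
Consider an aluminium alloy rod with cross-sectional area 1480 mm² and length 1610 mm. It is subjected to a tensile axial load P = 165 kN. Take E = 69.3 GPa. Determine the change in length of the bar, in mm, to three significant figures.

2.59 mm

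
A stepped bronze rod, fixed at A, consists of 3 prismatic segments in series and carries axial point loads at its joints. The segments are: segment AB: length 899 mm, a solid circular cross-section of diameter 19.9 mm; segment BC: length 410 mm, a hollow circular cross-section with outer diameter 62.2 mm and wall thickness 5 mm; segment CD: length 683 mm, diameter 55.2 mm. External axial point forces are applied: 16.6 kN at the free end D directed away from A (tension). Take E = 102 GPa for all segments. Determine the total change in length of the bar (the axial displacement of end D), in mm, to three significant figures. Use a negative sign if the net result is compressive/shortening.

0.591 mm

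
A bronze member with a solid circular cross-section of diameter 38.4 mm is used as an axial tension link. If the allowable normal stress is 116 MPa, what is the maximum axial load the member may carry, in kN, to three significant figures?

134 kN

A = 1158 mm².
P_max = σ_allow · A = 116 · 1158 = 134300 N = 134.3 kN.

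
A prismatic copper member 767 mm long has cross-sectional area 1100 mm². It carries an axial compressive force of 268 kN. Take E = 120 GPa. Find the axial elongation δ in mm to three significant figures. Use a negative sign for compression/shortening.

-1.56 mm

δ_mech = NL/(AE) = -268000·767/(1100·120000) = -1.557 mm.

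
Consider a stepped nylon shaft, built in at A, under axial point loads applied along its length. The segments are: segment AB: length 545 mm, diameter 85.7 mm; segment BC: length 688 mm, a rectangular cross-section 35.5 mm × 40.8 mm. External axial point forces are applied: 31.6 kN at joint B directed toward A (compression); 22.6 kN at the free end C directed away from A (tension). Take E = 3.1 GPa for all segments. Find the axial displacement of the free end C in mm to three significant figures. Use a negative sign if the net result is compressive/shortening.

3.19 mm

Internal axial forces (sectioning from the free end, tension +): N_BC = 22.6 kN, N_AB = -9 kN.
A_AB = 5768 mm².
A_BC = 1448 mm².
δ_AB = -9000·545/(5768·3100) = -0.2743 mm
δ_BC = 22600·688/(1448·3100) = 3.463 mm
δ = Σδ_i = 3.189 mm.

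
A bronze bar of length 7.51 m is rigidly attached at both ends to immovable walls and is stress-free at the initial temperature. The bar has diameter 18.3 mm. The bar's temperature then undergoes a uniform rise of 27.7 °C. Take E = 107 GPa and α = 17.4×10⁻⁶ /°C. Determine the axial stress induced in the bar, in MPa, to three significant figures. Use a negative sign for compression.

-51.6 MPa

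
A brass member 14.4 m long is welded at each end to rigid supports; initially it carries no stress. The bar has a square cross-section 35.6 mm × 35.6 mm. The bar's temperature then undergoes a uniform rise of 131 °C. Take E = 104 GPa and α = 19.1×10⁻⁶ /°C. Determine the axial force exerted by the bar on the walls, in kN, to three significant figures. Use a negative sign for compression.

Free thermal expansion αLΔT = 19.1e-6 · 14400 · 131 = 36.03 mm.
The walls impose strain ε = −(36.03)/14400 = -2.5021e-03; σ = Eε = 104000 · -2.5021e-03 = -260.2 MPa.
Wall reaction R = σ·A = -260.2·1267 = -329800 N = -329.8 kN.

-330 kN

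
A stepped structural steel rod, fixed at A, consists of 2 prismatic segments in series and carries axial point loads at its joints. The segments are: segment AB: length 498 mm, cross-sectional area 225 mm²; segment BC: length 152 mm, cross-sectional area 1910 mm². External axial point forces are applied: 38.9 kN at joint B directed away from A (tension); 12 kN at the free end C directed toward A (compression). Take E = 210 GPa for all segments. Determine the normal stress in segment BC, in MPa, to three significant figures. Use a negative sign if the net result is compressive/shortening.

-6.28 MPa

Internal axial forces (sectioning from the free end, tension +): N_BC = -12 kN, N_AB = 26.9 kN.
σ_BC = N_BC/A_BC = -12000/1910 = -6.283 MPa.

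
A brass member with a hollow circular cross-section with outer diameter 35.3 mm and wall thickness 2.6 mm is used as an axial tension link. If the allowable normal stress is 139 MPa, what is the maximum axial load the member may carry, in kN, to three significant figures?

37.1 kN

A = 267.1 mm².
P_max = σ_allow · A = 139 · 267.1 = 37130 N = 37.13 kN.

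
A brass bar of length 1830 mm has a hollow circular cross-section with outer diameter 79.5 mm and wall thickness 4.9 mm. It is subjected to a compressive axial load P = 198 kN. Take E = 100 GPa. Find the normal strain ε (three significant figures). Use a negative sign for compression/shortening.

A = 1148 mm².
σ = N/A = -172.4 MPa; ε = σ/E = -172.4/100000 = -1.724e-03.

-0.00172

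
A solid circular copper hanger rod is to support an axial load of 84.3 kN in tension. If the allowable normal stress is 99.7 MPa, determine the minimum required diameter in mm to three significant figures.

32.8 mm

Required area A ≥ P/σ_allow = 84300/99.7 = 845.5 mm².
For a solid circular section, d ≥ √(4A/π) = 32.81 mm.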